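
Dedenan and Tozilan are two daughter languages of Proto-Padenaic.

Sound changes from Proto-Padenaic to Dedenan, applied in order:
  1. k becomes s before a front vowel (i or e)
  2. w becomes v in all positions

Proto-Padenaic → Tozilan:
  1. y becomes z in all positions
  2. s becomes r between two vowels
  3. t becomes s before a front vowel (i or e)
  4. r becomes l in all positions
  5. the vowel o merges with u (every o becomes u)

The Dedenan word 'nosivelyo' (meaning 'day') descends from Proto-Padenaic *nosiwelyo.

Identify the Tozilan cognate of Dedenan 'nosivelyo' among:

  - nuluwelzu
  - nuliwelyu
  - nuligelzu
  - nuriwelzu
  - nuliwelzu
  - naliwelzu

Tozilan: *nosiwelyo
  nosiwelyo → nosiwelzo   [unconditioned shift]
  nosiwelzo → noriwelzo   [rhotacism]
  noriwelzo (rule 3 does not apply)
  noriwelzo → noliwelzo   [unconditioned shift]
  noliwelzo → nuliwelzu   [vowel merger]
  giving Tozilan nuliwelzu.
Only 'nuliwelzu' matches the regular Tozilan development of *nosiwelyo.

nuliwelzu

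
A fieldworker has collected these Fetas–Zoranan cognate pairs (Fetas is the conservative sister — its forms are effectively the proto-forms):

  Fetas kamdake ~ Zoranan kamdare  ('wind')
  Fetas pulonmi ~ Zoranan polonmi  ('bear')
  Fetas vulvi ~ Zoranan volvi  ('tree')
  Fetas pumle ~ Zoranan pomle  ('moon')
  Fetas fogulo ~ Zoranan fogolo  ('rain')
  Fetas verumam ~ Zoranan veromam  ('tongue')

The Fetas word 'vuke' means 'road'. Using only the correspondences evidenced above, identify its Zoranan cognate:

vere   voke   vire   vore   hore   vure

vore

pulonmi ~ polonmi, vulvi ~ volvi — Fetas u corresponds to Zoranan o after a consonant, before a consonant other than r, m, n, p, b, f, v.
kamdake ~ kamdare — Fetas k corresponds to Zoranan r between vowels (before a front vowel).
Applying these to Fetas 'vuke':
  vuke → voke   (u→o after a consonant, before a consonant other than r, m, n, p, b, f, v)
  voke → vore   (k→r between vowels (before a front vowel))
So the Zoranan cognate is 'vore'.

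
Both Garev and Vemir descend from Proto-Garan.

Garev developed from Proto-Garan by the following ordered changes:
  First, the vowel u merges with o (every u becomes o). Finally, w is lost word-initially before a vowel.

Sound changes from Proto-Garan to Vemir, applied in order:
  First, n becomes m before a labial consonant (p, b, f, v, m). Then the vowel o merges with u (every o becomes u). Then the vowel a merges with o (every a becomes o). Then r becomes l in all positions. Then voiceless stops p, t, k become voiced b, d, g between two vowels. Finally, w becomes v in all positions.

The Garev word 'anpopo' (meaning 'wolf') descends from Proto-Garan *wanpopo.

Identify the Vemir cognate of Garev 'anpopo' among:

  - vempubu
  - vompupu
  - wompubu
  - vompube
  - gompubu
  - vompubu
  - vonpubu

Vemir: start from *wanpopo.
  rule 1 (nasal place assimilation): wanpopo → wampopo
  rule 2 (vowel merger): wampopo → wampupu
  rule 3 (vowel merger): wampupu → wompupu
  rule 4: no change — wompupu
  rule 5 (intervocalic voicing): wompupu → wompubu
  rule 6 (unconditioned shift): wompubu → vompubu
  ⇒ Vemir vompubu

vompubu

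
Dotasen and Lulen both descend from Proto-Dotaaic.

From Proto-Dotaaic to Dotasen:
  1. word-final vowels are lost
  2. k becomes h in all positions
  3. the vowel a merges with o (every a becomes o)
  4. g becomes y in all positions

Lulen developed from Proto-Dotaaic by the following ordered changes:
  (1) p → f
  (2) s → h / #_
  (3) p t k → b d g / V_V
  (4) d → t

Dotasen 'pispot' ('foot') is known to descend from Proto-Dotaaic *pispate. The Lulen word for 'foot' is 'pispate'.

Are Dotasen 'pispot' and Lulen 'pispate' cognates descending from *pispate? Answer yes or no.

Derive the expected Lulen reflex of *pispate:
Lulen: *pispate
  pispate → fisfate   [unconditioned shift]
  fisfate (rule 2 does not apply)
  fisfate → fisfade   [intervocalic voicing]
  fisfade → fisfate   [unconditioned shift]
  giving Lulen fisfate.
The regular Lulen reflex would be 'fisfate', but the attested form is 'pispate'. The correspondence is irregular, so they are not cognates (the Lulen form has a different source).

no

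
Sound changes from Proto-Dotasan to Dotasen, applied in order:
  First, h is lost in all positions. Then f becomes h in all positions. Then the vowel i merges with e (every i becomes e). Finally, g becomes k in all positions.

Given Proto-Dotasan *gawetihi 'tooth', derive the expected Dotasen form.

kawetee

Dotasen: start from *gawetihi.
  rule 1 (h-loss): gawetihi → gawetii
  rule 2: no change — gawetii
  rule 3 (vowel merger): gawetii → gawetee
  rule 4 (unconditioned shift): gawetee → kawetee
  ⇒ Dotasen kawetee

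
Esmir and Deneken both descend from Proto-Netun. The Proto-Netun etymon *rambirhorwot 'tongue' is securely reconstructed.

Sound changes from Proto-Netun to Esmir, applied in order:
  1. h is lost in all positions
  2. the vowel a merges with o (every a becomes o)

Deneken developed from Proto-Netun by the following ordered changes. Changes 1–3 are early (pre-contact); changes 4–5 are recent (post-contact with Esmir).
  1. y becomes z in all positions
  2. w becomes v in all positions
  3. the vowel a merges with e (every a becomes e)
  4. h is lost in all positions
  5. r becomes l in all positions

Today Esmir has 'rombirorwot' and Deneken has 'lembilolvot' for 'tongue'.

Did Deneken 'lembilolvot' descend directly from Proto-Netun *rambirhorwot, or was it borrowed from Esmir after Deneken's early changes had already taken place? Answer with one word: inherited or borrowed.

If inherited, *rambirhorwot would pass through all of Deneken's changes:
Deneken: *rambirhorwot > rambirhorvot > rembirhorvot > rembirorvot > lembilolvot  (by unconditioned shift, vowel merger, h-loss, unconditioned shift)
If borrowed from Esmir 'rombirorwot' after the early changes, it would undergo only the recent ones:
  rule 4 (h-loss): no change (rombirorwot)
  rule 5 (unconditioned shift): rombirorwot → lombilolwot
  ⇒ as a loan: lombilolwot
Deneken 'lembilolvot' matches the inherited outcome exactly, so it is an inherited cognate, not a loan.

inherited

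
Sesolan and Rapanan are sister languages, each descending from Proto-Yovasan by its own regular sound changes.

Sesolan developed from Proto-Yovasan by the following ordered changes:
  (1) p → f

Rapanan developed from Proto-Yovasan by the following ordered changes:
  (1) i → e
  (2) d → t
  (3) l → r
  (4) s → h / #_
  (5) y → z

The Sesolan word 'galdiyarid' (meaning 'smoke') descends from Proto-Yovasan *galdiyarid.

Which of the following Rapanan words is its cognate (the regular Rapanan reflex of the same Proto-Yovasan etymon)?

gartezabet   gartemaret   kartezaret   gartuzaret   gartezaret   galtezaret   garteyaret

Rapanan: *galdiyarid > galdeyared > galteyaret > garteyaret > gartezaret  (by vowel merger, unconditioned shift, unconditioned shift, unconditioned shift)

gartezaret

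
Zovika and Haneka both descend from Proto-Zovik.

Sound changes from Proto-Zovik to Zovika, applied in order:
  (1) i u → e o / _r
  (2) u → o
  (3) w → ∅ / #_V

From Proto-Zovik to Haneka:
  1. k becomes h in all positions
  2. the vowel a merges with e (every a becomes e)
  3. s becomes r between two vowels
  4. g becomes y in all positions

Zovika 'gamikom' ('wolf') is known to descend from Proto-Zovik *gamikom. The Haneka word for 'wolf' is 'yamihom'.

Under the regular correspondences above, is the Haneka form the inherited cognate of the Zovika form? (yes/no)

no

Derive the expected Haneka reflex of *gamikom:
Haneka: *gamikom > gamihom > gemihom > yemihom  (by unconditioned shift, vowel merger, unconditioned shift)
The regular Haneka reflex would be 'yemihom', but the attested form is 'yamihom'. The correspondence is irregular, so they are not cognates (the Haneka form has a different source).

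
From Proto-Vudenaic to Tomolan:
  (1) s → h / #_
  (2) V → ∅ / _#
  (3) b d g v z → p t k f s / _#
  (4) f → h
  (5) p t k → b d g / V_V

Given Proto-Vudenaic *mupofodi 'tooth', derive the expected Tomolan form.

mubohot

Tomolan: *mupofodi > mupofod > mupofot > mupohot > mubohot  (by apocope, final devoicing, unconditioned shift, intervocalic voicing)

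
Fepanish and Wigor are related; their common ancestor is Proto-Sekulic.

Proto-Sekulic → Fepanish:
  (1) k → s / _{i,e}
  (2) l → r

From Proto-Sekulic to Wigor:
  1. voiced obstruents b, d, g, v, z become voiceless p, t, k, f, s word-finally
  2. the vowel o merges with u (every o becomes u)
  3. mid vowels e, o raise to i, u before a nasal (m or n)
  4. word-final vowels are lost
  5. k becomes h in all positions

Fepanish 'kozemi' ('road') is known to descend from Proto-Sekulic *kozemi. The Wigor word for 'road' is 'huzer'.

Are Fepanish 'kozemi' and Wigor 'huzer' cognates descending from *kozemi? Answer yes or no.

Derive the expected Wigor reflex of *kozemi:
Wigor: *kozemi > kuzemi > kuzimi > kuzim > huzim  (by vowel merger, pre-nasal raising, apocope, unconditioned shift)
The regular Wigor reflex would be 'huzim', but the attested form is 'huzer'. The correspondence is irregular, so they are not cognates (the Wigor form has a different source).

no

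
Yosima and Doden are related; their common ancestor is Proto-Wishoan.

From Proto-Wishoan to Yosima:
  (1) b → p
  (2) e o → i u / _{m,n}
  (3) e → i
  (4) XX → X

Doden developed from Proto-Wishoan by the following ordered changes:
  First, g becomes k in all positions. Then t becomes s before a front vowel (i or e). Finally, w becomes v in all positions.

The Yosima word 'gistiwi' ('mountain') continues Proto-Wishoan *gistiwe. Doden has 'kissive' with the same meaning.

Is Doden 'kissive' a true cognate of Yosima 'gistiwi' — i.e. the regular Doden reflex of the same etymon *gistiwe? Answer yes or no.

Derive the expected Doden reflex of *gistiwe:
Doden: *gistiwe
  gistiwe → kistiwe   [unconditioned shift]
  kistiwe → kissiwe   [palatalisation]
  kissiwe → kissive   [unconditioned shift]
  giving Doden kissive.
Doden 'kissive' matches the regular reflex exactly, so the pair is cognate.

yes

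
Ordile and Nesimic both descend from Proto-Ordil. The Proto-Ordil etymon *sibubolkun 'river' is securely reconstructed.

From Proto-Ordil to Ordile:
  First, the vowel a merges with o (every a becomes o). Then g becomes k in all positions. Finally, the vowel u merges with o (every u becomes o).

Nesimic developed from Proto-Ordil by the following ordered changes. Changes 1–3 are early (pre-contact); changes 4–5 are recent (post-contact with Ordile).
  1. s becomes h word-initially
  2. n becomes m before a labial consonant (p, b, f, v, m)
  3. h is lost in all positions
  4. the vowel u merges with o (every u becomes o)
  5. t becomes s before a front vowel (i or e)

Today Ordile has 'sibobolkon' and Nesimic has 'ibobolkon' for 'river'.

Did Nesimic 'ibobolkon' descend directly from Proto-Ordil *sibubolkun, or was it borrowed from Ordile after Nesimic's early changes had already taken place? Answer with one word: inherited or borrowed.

inherited

If inherited, *sibubolkun would pass through all of Nesimic's changes:
Nesimic: *sibubolkun > hibubolkun > ibubolkun > ibobolkon  (by debuccalisation, h-loss, vowel merger)
If borrowed from Ordile 'sibobolkon' after the early changes, it would undergo only the recent ones:
  rule 4 (vowel merger): no change (sibobolkon)
  rule 5 (palatalisation): no change (sibobolkon)
  ⇒ as a loan: sibobolkon
Nesimic 'ibobolkon' matches the inherited outcome exactly, so it is an inherited cognate, not a loan.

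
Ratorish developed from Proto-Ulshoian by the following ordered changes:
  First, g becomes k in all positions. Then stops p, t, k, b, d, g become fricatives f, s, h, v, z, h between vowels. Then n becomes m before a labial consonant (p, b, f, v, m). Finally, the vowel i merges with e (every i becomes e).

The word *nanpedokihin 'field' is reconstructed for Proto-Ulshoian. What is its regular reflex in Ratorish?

Ratorish: *nanpedokihin
  nanpedokihin (rule 1 does not apply)
  nanpedokihin → nanpezohihin   [intervocalic lenition]
  nanpezohihin → nampezohihin   [nasal place assimilation]
  nampezohihin → nampezohehen   [vowel merger]
  giving Ratorish nampezohehen.

nampezohehen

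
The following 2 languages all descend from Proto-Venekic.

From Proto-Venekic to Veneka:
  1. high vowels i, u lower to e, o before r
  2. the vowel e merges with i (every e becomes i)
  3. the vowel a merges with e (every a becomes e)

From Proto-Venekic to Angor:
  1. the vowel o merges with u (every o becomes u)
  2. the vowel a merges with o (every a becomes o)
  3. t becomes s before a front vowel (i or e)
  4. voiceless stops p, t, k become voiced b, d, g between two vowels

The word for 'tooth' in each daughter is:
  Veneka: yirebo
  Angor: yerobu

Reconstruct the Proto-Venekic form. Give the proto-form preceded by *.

Position 2: Veneka has i, Angor has e. Angor preserves e here (none of its changes turn any other segment into e), so the proto-segment is *e.
Position 6: Veneka has o, Angor has u. Taking the neighbouring segments as reconstructed: Veneka o can only go back to *o; Angor u could go back to *o or *u — the one source consistent with every daughter is *o.
Position 4: Veneka has e, Angor has o. In Veneka, e can only continue *a, so the proto-segment is *a.
This points to *yerabo. Verify forward in each daughter:
Veneka: *yerabo > yirabo > yirebo  (by vowel merger, vowel merger)
Angor: *yerabo
  yerabo → yerabu   [vowel merger]
  yerabu → yerobu   [vowel merger]
  yerobu (rule 3 does not apply)
  yerobu (rule 4 does not apply)
  giving Angor yerobu.
No other proto-form is consistent with every reflex, so the reconstruction is *yerabo.

*yerabo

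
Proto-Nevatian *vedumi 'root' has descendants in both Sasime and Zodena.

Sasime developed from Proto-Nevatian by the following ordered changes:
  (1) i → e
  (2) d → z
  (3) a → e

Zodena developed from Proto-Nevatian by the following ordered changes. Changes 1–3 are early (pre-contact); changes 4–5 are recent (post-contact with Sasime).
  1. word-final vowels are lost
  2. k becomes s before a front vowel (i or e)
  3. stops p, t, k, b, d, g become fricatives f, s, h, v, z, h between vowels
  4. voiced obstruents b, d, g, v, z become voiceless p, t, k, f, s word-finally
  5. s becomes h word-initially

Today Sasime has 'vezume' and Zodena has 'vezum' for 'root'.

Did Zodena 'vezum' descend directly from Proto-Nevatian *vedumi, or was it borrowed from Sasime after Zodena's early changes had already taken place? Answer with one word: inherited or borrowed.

inherited

If inherited, *vedumi would pass through all of Zodena's changes:
Zodena: start from *vedumi.
  rule 1 (apocope): vedumi → vedum
  rule 2: no change — vedum
  rule 3 (intervocalic lenition): vedum → vezum
  rule 4: no change — vezum
  rule 5: no change — vezum
  ⇒ Zodena vezum
If borrowed from Sasime 'vezume' after the early changes, it would undergo only the recent ones:
  rule 4 (final devoicing): no change (vezume)
  rule 5 (debuccalisation): no change (vezume)
  ⇒ as a loan: vezume
Zodena 'vezum' matches the inherited outcome exactly, so it is an inherited cognate, not a loan.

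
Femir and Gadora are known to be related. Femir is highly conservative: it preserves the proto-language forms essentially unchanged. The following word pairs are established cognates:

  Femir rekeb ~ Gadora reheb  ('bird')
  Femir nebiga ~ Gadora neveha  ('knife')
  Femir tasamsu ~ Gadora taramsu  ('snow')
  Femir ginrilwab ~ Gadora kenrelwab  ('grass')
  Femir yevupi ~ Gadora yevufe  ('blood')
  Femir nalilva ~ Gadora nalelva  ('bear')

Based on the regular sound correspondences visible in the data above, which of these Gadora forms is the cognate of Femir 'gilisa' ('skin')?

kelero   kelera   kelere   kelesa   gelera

kelera

ginrilwab ~ kenrelwab — Femir g corresponds to Gadora k word-initially before a front vowel.
nebiga ~ neveha, ginrilwab ~ kenrelwab — Femir i corresponds to Gadora e after a consonant, before a consonant other than r, m, n, p, b, f, v.
tasamsu ~ taramsu — Femir s corresponds to Gadora r between vowels (before a back vowel).
Applying these to Femir 'gilisa':
  gilisa → kilisa   (g→k word-initially before a front vowel)
  kilisa → kelisa   (i→e after a consonant, before a consonant other than r, m, n, p, b, f, v)
  kelisa → kelesa   (i→e after a consonant, before a consonant other than r, m, n, p, b, f, v)
  kelesa → kelera   (s→r between vowels (before a back vowel))
So the Gadora cognate is 'kelera'.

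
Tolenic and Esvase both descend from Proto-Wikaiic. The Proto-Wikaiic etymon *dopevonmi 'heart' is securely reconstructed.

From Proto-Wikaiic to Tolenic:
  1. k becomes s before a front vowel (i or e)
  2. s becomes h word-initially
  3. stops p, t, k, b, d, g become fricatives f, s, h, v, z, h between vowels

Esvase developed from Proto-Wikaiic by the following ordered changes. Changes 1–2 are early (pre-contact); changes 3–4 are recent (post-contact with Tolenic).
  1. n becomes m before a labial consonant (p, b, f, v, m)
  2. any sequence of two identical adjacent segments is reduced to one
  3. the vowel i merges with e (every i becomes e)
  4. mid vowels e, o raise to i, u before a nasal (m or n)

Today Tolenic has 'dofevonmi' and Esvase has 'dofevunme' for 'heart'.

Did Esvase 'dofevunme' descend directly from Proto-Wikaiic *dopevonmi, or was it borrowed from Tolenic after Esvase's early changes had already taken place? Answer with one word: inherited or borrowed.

If inherited, *dopevonmi would pass through all of Esvase's changes:
Esvase: *dopevonmi > dopevommi > dopevomi > dopevome > dopevume  (by nasal place assimilation, degemination, vowel merger, pre-nasal raising)
If borrowed from Tolenic 'dofevonmi' after the early changes, it would undergo only the recent ones:
  rule 3 (vowel merger): dofevonmi → dofevonme
  rule 4 (pre-nasal raising): dofevonme → dofevunme
  ⇒ as a loan: dofevunme
Esvase 'dofevunme' matches the loan outcome 'dofevunme', not the inherited 'dopevume' — it skipped the early Esvase changes, so it was borrowed from Tolenic.

borrowed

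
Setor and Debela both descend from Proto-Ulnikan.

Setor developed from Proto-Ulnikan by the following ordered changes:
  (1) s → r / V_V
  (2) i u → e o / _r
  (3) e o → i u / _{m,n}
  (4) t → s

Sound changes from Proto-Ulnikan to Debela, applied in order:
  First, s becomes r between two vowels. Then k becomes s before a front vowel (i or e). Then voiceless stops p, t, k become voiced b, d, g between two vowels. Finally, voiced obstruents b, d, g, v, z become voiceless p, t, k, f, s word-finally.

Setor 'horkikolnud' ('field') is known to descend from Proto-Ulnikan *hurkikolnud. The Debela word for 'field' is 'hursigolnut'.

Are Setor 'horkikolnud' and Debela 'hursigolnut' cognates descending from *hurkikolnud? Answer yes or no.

Derive the expected Debela reflex of *hurkikolnud:
Debela: start from *hurkikolnud.
  rule 1: no change — hurkikolnud
  rule 2 (palatalisation): hurkikolnud → hursikolnud
  rule 3 (intervocalic voicing): hursikolnud → hursigolnud
  rule 4 (final devoicing): hursigolnud → hursigolnut
  ⇒ Debela hursigolnut
Debela 'hursigolnut' matches the regular reflex exactly, so the pair is cognate.

yes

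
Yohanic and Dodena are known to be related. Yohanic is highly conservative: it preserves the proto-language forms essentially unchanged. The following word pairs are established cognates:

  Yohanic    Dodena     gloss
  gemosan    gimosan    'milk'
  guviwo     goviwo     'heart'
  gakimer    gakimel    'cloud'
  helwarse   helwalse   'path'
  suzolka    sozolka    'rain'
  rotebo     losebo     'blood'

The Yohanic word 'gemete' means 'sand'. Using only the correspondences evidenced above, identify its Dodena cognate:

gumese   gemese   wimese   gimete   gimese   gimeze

gimese

gemosan ~ gimosan — Yohanic e corresponds to Dodena i after a consonant, before a nasal.
rotebo ~ losebo — Yohanic t corresponds to Dodena s between vowels (before a front vowel).
Applying these to Yohanic 'gemete':
  gemete → gimete   (e→i after a consonant, before a nasal)
  gimete → gimese   (t→s between vowels (before a front vowel))
So the Dodena cognate is 'gimese'.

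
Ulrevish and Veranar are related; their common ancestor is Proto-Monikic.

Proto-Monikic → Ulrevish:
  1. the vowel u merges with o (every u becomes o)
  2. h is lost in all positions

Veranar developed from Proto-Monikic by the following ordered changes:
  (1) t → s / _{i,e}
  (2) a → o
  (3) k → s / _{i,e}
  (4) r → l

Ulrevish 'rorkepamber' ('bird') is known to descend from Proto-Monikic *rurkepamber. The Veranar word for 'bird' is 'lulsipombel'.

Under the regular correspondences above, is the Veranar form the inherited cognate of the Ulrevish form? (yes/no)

Derive the expected Veranar reflex of *rurkepamber:
Veranar: start from *rurkepamber.
  rule 1: no change — rurkepamber
  rule 2 (vowel merger): rurkepamber → rurkepomber
  rule 3 (palatalisation): rurkepomber → rursepomber
  rule 4 (unconditioned shift): rursepomber → lulsepombel
  ⇒ Veranar lulsepombel
The regular Veranar reflex would be 'lulsepombel', but the attested form is 'lulsipombel'. The correspondence is irregular, so they are not cognates (the Veranar form has a different source).

no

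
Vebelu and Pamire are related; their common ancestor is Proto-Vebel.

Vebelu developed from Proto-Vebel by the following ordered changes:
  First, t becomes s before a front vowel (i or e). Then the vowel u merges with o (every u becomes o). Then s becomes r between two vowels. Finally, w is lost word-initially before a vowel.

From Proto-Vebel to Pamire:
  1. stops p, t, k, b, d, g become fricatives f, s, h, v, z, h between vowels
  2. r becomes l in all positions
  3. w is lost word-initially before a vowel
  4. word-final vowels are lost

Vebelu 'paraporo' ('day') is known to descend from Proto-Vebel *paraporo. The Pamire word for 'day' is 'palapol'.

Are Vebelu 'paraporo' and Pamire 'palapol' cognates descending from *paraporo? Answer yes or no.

Derive the expected Pamire reflex of *paraporo:
Pamire: *paraporo
  paraporo → paraforo   [intervocalic lenition]
  paraforo → palafolo   [unconditioned shift]
  palafolo (rule 3 does not apply)
  palafolo → palafol   [apocope]
  giving Pamire palafol.
The regular Pamire reflex would be 'palafol', but the attested form is 'palapol'. The correspondence is irregular, so they are not cognates (the Pamire form has a different source).

no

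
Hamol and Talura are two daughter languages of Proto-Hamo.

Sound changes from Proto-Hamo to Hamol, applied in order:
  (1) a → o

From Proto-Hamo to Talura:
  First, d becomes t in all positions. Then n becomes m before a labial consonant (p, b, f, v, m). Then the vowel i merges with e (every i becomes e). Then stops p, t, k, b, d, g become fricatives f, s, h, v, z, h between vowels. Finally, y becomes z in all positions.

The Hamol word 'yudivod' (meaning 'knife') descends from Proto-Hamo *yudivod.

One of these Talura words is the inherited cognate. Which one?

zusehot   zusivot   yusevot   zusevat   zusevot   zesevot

Talura: start from *yudivod.
  rule 1 (unconditioned shift): yudivod → yutivot
  rule 2: no change — yutivot
  rule 3 (vowel merger): yutivot → yutevot
  rule 4 (intervocalic lenition): yutevot → yusevot
  rule 5 (unconditioned shift): yusevot → zusevot
  ⇒ Talura zusevot
Among the options, 'zusevot' alone shows every Talura change applied in order.

zusevot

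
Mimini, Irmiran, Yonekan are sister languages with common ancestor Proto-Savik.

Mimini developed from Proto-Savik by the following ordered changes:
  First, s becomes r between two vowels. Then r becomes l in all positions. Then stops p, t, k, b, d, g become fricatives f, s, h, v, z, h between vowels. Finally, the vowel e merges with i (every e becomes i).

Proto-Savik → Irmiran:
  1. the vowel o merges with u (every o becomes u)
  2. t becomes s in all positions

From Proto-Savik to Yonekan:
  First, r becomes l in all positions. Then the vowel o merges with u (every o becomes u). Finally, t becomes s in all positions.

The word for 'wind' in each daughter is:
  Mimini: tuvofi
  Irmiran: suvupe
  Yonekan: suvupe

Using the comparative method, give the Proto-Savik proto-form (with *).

*tuvope

Position 5: Mimini has f, Irmiran has p, Yonekan has p. Irmiran preserves p here (none of its changes turn any other segment into p), so the proto-segment is *p.
Position 4: Mimini has o, Irmiran has u, Yonekan has u. Mimini preserves o here (none of its changes turn any other segment into o), so the proto-segment is *o.
Position 6: Mimini has i, Irmiran has e, Yonekan has e. Irmiran preserves e here (none of its changes turn any other segment into e), so the proto-segment is *e.
Continuing position by position gives *tuvope; check it forward:
Mimini: *tuvope
  tuvope (rule 1 does not apply)
  tuvope (rule 2 does not apply)
  tuvope → tuvofe   [intervocalic lenition]
  tuvofe → tuvofi   [vowel merger]
  giving Mimini tuvofi.
Irmiran: *tuvope
  tuvope → tuvupe   [vowel merger]
  tuvupe → suvupe   [unconditioned shift]
  giving Irmiran suvupe.
Yonekan: start from *tuvope.
  rule 1: no change — tuvope
  rule 2 (vowel merger): tuvope → tuvupe
  rule 3 (unconditioned shift): tuvupe → suvupe
  ⇒ Yonekan suvupe
*tuvope is the unique common source.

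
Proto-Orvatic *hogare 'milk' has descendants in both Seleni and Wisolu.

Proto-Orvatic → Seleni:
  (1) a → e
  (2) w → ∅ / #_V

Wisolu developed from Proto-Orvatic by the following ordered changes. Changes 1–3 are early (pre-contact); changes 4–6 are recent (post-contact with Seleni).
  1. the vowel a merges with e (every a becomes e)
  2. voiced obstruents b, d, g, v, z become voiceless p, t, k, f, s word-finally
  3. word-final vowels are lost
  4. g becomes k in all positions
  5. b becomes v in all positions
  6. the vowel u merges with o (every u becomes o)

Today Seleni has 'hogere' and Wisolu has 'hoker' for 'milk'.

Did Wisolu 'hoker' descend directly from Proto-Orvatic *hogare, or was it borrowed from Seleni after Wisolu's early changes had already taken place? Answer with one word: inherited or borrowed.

If inherited, *hogare would pass through all of Wisolu's changes:
Wisolu: *hogare > hogere > hoger > hoker  (by vowel merger, apocope, unconditioned shift)
If borrowed from Seleni 'hogere' after the early changes, it would undergo only the recent ones:
  rule 4 (unconditioned shift): hogere → hokere
  rule 5 (unconditioned shift): no change (hokere)
  rule 6 (vowel merger): no change (hokere)
  ⇒ as a loan: hokere
Wisolu 'hoker' matches the inherited outcome exactly, so it is an inherited cognate, not a loan.

inherited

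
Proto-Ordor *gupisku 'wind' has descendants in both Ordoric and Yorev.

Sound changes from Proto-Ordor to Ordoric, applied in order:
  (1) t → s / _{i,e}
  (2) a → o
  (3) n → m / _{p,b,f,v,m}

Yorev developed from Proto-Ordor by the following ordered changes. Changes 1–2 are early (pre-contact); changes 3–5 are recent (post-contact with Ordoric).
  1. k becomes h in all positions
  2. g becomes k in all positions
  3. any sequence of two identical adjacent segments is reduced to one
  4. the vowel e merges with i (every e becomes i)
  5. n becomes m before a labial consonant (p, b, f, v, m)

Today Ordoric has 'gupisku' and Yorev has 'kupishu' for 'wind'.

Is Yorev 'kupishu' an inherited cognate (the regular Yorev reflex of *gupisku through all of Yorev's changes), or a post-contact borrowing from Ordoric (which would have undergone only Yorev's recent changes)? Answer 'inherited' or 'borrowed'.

inherited

If inherited, *gupisku would pass through all of Yorev's changes:
Yorev: *gupisku > gupishu > kupishu  (by unconditioned shift, unconditioned shift)
If borrowed from Ordoric 'gupisku' after the early changes, it would undergo only the recent ones:
  rule 3 (degemination): no change (gupisku)
  rule 4 (vowel merger): no change (gupisku)
  rule 5 (nasal place assimilation): no change (gupisku)
  ⇒ as a loan: gupisku
Yorev 'kupishu' matches the inherited outcome exactly, so it is an inherited cognate, not a loan.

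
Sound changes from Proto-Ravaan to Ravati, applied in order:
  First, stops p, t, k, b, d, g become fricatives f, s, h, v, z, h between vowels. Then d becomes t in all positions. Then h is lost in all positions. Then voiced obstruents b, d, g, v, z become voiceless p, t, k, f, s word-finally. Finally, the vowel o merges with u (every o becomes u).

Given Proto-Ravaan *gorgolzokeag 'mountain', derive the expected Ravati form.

gurgulzueak

Ravati: start from *gorgolzokeag.
  rule 1 (intervocalic lenition): gorgolzokeag → gorgolzoheag
  rule 2: no change — gorgolzoheag
  rule 3 (h-loss): gorgolzoheag → gorgolzoeag
  rule 4 (final devoicing): gorgolzoeag → gorgolzoeak
  rule 5 (vowel merger): gorgolzoeak → gurgulzueak
  ⇒ Ravati gurgulzueak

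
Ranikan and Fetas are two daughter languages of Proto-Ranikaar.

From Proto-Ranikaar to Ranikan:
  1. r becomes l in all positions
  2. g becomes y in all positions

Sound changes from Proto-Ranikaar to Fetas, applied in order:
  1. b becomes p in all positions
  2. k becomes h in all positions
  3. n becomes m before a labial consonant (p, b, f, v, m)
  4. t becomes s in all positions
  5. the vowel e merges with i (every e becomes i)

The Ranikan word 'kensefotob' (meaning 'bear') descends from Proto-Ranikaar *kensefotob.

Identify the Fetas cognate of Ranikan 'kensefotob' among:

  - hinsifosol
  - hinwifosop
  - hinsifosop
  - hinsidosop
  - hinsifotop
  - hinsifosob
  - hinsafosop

hinsifosop

Fetas: start from *kensefotob.
  rule 1 (unconditioned shift): kensefotob → kensefotop
  rule 2 (unconditioned shift): kensefotop → hensefotop
  rule 3: no change — hensefotop
  rule 4 (unconditioned shift): hensefotop → hensefosop
  rule 5 (vowel merger): hensefosop → hinsifosop
  ⇒ Fetas hinsifosop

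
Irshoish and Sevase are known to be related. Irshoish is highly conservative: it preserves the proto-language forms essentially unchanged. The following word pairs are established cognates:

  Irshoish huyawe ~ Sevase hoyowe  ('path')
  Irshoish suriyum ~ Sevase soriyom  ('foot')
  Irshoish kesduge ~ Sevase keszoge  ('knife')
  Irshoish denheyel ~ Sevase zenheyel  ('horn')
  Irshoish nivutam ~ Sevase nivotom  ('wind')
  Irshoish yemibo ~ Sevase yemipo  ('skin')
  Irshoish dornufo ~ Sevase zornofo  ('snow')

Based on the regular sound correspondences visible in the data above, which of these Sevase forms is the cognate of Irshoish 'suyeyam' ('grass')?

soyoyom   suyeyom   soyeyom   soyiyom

soyeyom

huyawe ~ hoyowe, kesduge ~ keszoge — Irshoish u corresponds to Sevase o after a consonant, before a consonant other than r, m, n, p, b, f, v.
nivutam ~ nivotom — Irshoish a corresponds to Sevase o after a consonant, before a nasal.
Applying these to Irshoish 'suyeyam':
  suyeyam → soyeyam   (u→o after a consonant, before a consonant other than r, m, n, p, b, f, v)
  soyeyam → soyeyom   (a→o after a consonant, before a nasal)
So the Sevase cognate is 'soyeyom'.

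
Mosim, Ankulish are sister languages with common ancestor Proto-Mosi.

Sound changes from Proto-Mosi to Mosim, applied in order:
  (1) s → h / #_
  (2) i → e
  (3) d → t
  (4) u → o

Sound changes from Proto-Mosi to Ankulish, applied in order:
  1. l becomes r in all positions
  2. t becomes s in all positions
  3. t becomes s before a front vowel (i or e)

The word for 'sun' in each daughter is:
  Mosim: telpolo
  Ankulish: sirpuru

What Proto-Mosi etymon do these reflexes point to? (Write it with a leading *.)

Position 6: Mosim has l, Ankulish has r. Mosim preserves l here (none of its changes turn any other segment into l), so the proto-segment is *l.
Position 1: Mosim has t, Ankulish has s. Taking the neighbouring segments as reconstructed: Mosim t could go back to *t or *d; Ankulish s could go back to *t or *s — the one source consistent with every daughter is *t.
Position 7: Mosim has o, Ankulish has u. Ankulish preserves u here (none of its changes turn any other segment into u), so the proto-segment is *u.
Continuing position by position gives *tilpulu; check it forward:
Mosim: *tilpulu
  tilpulu (rule 1 does not apply)
  tilpulu → telpulu   [vowel merger]
  telpulu (rule 3 does not apply)
  telpulu → telpolo   [vowel merger]
  giving Mosim telpolo.
Ankulish: start from *tilpulu.
  rule 1 (unconditioned shift): tilpulu → tirpuru
  rule 2 (unconditioned shift): tirpuru → sirpuru
  rule 3: no change — sirpuru
  ⇒ Ankulish sirpuru
*tilpulu is the unique common source.

*tilpulu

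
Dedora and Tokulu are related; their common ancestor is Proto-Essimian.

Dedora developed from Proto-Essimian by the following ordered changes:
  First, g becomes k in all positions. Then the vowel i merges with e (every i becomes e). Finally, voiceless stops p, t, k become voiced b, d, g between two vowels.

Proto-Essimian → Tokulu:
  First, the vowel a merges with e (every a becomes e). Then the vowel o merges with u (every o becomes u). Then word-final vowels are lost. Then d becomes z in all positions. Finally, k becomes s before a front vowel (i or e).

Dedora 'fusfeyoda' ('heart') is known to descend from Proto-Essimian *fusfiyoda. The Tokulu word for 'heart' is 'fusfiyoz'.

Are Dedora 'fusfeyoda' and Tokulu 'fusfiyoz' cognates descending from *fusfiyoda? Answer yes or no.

no

Derive the expected Tokulu reflex of *fusfiyoda:
Tokulu: start from *fusfiyoda.
  rule 1 (vowel merger): fusfiyoda → fusfiyode
  rule 2 (vowel merger): fusfiyode → fusfiyude
  rule 3 (apocope): fusfiyude → fusfiyud
  rule 4 (unconditioned shift): fusfiyud → fusfiyuz
  rule 5: no change — fusfiyuz
  ⇒ Tokulu fusfiyuz
The regular Tokulu reflex would be 'fusfiyuz', but the attested form is 'fusfiyoz'. The correspondence is irregular, so they are not cognates (the Tokulu form has a different source).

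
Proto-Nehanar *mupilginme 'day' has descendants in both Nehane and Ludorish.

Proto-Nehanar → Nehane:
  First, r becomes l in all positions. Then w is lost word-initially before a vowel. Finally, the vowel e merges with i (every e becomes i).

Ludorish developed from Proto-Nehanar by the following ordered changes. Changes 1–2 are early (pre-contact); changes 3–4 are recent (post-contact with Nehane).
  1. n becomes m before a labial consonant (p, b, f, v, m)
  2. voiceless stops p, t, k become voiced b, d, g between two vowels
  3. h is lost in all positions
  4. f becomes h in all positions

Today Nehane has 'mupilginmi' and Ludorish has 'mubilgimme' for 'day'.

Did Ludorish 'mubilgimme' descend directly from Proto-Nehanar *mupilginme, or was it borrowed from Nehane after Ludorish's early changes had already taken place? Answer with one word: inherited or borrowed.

If inherited, *mupilginme would pass through all of Ludorish's changes:
Ludorish: start from *mupilginme.
  rule 1 (nasal place assimilation): mupilginme → mupilgimme
  rule 2 (intervocalic voicing): mupilgimme → mubilgimme
  rule 3: no change — mubilgimme
  rule 4: no change — mubilgimme
  ⇒ Ludorish mubilgimme
If borrowed from Nehane 'mupilginmi' after the early changes, it would undergo only the recent ones:
  rule 3 (h-loss): no change (mupilginmi)
  rule 4 (unconditioned shift): no change (mupilginmi)
  ⇒ as a loan: mupilginmi
Ludorish 'mubilgimme' matches the inherited outcome exactly, so it is an inherited cognate, not a loan.

inherited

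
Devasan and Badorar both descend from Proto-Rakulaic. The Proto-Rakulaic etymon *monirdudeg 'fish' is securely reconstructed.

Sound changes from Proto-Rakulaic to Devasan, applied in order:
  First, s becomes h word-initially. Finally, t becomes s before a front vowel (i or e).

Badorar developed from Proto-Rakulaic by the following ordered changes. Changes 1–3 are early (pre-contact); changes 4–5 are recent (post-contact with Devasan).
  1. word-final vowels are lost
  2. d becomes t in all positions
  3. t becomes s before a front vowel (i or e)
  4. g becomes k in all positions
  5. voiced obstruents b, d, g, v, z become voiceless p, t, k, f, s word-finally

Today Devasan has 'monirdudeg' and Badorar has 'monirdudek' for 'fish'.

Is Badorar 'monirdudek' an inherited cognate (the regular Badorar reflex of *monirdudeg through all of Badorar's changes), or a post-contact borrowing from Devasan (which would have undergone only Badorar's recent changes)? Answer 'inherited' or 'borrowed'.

borrowed

If inherited, *monirdudeg would pass through all of Badorar's changes:
Badorar: *monirdudeg > monirtuteg > monirtuseg > monirtusek  (by unconditioned shift, palatalisation, unconditioned shift)
If borrowed from Devasan 'monirdudeg' after the early changes, it would undergo only the recent ones:
  rule 4 (unconditioned shift): monirdudeg → monirdudek
  rule 5 (final devoicing): no change (monirdudek)
  ⇒ as a loan: monirdudek
Badorar 'monirdudek' matches the loan outcome 'monirdudek', not the inherited 'monirtusek' — it skipped the early Badorar changes, so it was borrowed from Devasan.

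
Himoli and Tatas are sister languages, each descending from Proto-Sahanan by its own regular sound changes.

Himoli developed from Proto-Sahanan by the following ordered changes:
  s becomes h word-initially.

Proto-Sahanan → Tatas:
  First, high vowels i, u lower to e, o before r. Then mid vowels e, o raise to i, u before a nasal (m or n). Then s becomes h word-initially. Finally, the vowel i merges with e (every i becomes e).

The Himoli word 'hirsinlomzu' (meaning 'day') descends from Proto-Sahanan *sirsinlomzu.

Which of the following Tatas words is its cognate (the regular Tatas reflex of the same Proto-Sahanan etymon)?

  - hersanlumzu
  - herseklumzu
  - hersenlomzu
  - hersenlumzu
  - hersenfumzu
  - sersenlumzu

hersenlumzu

Tatas: *sirsinlomzu > sersinlomzu > sersinlumzu > hersinlumzu > hersenlumzu  (by pre-rhotic lowering, pre-nasal raising, debuccalisation, vowel merger)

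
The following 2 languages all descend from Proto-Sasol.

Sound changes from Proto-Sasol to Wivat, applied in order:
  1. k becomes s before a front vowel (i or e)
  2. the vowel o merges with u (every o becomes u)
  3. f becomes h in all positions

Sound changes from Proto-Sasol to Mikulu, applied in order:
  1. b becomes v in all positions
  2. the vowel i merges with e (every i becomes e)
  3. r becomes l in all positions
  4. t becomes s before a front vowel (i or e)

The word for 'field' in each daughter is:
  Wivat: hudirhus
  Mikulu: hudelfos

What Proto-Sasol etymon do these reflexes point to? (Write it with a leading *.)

*hudirfos

Position 4: Wivat has i, Mikulu has e. Wivat preserves i here (none of its changes turn any other segment into i), so the proto-segment is *i.
Position 7: Wivat has u, Mikulu has o. Mikulu preserves o here (none of its changes turn any other segment into o), so the proto-segment is *o.
Position 5: Wivat has r, Mikulu has l. Wivat preserves r here (none of its changes turn any other segment into r), so the proto-segment is *r.
Verify the candidate proto-form against each daughter:
Wivat: *hudirfos
  hudirfos (rule 1 does not apply)
  hudirfos → hudirfus   [vowel merger]
  hudirfus → hudirhus   [unconditioned shift]
  giving Wivat hudirhus.
Mikulu: *hudirfos > huderfos > hudelfos  (by vowel merger, unconditioned shift)
Only *hudirfos yields all of Wivat hudirhus, Mikulu hudelfos.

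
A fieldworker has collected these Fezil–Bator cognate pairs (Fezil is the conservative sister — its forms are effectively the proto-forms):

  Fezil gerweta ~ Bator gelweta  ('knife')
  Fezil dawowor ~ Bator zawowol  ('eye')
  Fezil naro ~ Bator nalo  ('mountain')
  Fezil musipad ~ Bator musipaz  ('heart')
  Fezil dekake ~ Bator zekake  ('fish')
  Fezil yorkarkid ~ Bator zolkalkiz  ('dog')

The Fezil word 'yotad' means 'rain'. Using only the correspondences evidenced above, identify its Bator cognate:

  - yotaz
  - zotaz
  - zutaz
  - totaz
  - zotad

yorkarkid ~ zolkalkiz — Fezil y corresponds to Bator z word-initially before a back vowel.
musipad ~ musipaz, yorkarkid ~ zolkalkiz — Fezil d corresponds to Bator z word-finally.
Applying these to Fezil 'yotad':
  yotad → zotad   (y→z word-initially before a back vowel)
  zotad → zotaz   (d→z word-finally)
So the Bator cognate is 'zotaz'.

zotaz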